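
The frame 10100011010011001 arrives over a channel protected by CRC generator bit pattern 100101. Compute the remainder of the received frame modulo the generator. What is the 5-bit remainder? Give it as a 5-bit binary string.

Modulo-2 division of 10100011010011001 by 100101:
  pos 0: 101000 XOR 100101 = 001101
  pos 2: 110111 XOR 100101 = 010010
  pos 3: 100100 XOR 100101 = 000001
  pos 8: 110011 XOR 100101 = 010110
  pos 9: 101100 XOR 100101 = 001001
  pos 11: 100101 XOR 100101 = 000000
Remainder = 00000 (zero — the frame passes the CRC check).

00000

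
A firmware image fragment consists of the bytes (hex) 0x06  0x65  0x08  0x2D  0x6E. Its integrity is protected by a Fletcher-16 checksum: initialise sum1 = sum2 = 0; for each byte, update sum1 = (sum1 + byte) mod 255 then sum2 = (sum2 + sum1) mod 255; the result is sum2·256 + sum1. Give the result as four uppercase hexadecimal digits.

Running sums (mod 255):
  after byte 0 (0x06): sum1=6, sum2=6
  after byte 1 (0x65): sum1=107, sum2=113
  after byte 2 (0x08): sum1=115, sum2=228
  after byte 3 (0x2D): sum1=160, sum2=133
  after byte 4 (0x6E): sum1=15, sum2=148
Checksum = sum2·256 + sum1 = 148·256 + 15 = 37903 = 0x940F.

940F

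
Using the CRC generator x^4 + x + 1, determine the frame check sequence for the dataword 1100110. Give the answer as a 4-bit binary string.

0111

Append 4 zeros: 11001100000. Divide by 10011 (XOR where the leading bit is 1):
  pos 0: 11001 XOR 10011 = 01010
  pos 1: 10101 XOR 10011 = 00110
  pos 3: 11000 XOR 10011 = 01011
  pos 4: 10110 XOR 10011 = 00101
  pos 6: 10100 XOR 10011 = 00111
Remainder (last 4 bits) = 0111. This is the CRC / FCS.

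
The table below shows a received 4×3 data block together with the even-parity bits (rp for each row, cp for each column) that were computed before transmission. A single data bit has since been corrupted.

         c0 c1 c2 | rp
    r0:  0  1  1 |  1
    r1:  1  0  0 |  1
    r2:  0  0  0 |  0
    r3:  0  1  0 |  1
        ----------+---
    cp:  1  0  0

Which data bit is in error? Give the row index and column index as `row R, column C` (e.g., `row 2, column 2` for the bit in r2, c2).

Recompute each row's even parity and compare to rp:
  r0: data parity 0, sent rp 1 → mismatch
  r1: data parity 1, sent rp 1 → ok
  r2: data parity 0, sent rp 0 → ok
  r3: data parity 1, sent rp 1 → ok
Recompute each column's even parity and compare to cp:
  c0: data parity 1, sent cp 1 → ok
  c1: data parity 0, sent cp 0 → ok
  c2: data parity 1, sent cp 0 → mismatch
Exactly one row (r0) and one column (c2) fail → the flipped bit is at their intersection.

row 0, column 2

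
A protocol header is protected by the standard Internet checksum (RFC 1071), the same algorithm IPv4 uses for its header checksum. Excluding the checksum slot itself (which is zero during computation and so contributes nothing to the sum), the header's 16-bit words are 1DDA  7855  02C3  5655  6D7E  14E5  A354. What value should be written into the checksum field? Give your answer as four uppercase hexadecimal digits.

EAFF

One's-complement addition (fold any carry out of bit 15 back into bit 0):
  0x1DDA + 0x7855 = 0x0962F
  0x962F + 0x02C3 = 0x098F2
  0x98F2 + 0x5655 = 0x0EF47
  0xEF47 + 0x6D7E = 0x15CC5 → wrap carry → 0x5CC6
  0x5CC6 + 0x14E5 = 0x071AB
  0x71AB + 0xA354 = 0x114FF → wrap carry → 0x1500
One's-complement sum = 0x1500.
Checksum = ~0x1500 & 0xFFFF = 0xEAFF.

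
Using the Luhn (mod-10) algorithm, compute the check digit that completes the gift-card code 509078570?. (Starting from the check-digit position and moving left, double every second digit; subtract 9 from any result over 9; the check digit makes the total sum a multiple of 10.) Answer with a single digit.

Partial digits right→left: 0 7 5 8 7 0 9 0 5
Double every second digit counting from the check-digit position (so the 1st, 3rd, 5th, ... of the partial from the right).
  doubled (with −9 where >9): 0 1 5 9 1 → sum 16
  kept as-is: 7 8 0 0 → sum 15
Total = 16 + 15 = 31.
Check digit = (10 − (31 mod 10)) mod 10 = 9.

9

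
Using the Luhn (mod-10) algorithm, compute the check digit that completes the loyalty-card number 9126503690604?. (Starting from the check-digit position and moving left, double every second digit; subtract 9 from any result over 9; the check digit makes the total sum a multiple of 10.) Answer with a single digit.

7

Partial digits right→left: 4 0 6 0 9 6 3 0 5 6 2 1 9
Double every second digit counting from the check-digit position (so the 1st, 3rd, 5th, ... of the partial from the right).
  doubled (with −9 where >9): 8 3 9 6 1 4 9 → sum 40
  kept as-is: 0 0 6 0 6 1 → sum 13
Total = 40 + 13 = 53.
Check digit = (10 − (53 mod 10)) mod 10 = 7.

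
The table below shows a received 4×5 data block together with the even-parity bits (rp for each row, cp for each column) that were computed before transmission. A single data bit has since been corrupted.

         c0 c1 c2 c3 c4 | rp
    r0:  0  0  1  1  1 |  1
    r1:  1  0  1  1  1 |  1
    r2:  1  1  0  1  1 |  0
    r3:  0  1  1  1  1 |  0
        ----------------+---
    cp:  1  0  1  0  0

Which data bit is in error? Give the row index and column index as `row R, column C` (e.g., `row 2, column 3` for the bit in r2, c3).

row 1, column 0

Recompute each row's even parity and compare to rp:
  r0: data parity 1, sent rp 1 → ok
  r1: data parity 0, sent rp 1 → mismatch
  r2: data parity 0, sent rp 0 → ok
  r3: data parity 0, sent rp 0 → ok
Recompute each column's even parity and compare to cp:
  c0: data parity 0, sent cp 1 → mismatch
  c1: data parity 0, sent cp 0 → ok
  c2: data parity 1, sent cp 1 → ok
  c3: data parity 0, sent cp 0 → ok
  c4: data parity 0, sent cp 0 → ok
Exactly one row (r1) and one column (c0) fail → the flipped bit is at their intersection.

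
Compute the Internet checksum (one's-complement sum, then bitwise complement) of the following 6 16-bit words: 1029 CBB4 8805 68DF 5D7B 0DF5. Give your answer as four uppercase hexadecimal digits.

C7CC

One's-complement addition (fold any carry out of bit 15 back into bit 0):
  0x1029 + 0xCBB4 = 0x0DBDD
  0xDBDD + 0x8805 = 0x163E2 → wrap carry → 0x63E3
  0x63E3 + 0x68DF = 0x0CCC2
  0xCCC2 + 0x5D7B = 0x12A3D → wrap carry → 0x2A3E
  0x2A3E + 0x0DF5 = 0x03833
One's-complement sum = 0x3833.
Checksum = ~0x3833 & 0xFFFF = 0xC7CC.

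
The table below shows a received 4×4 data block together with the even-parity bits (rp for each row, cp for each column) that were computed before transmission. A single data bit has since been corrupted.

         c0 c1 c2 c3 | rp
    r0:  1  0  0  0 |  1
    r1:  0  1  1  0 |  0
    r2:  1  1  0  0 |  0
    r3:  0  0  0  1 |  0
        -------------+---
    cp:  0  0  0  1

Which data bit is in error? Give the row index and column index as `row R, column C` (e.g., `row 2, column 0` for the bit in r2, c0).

row 3, column 2

Recompute each row's even parity and compare to rp:
  r0: data parity 1, sent rp 1 → ok
  r1: data parity 0, sent rp 0 → ok
  r2: data parity 0, sent rp 0 → ok
  r3: data parity 1, sent rp 0 → mismatch
Recompute each column's even parity and compare to cp:
  c0: data parity 0, sent cp 0 → ok
  c1: data parity 0, sent cp 0 → ok
  c2: data parity 1, sent cp 0 → mismatch
  c3: data parity 1, sent cp 1 → ok
Exactly one row (r3) and one column (c2) fail → the flipped bit is at their intersection.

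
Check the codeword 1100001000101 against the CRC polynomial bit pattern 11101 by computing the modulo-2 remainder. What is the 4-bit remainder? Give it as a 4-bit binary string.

Modulo-2 division of 1100001000101 by 11101:
  pos 0: 11000 XOR 11101 = 00101
  pos 2: 10101 XOR 11101 = 01000
  pos 3: 10000 XOR 11101 = 01101
  pos 4: 11010 XOR 11101 = 00111
  pos 6: 11101 XOR 11101 = 00000
Remainder = 0001 (nonzero — an error is detected).

0001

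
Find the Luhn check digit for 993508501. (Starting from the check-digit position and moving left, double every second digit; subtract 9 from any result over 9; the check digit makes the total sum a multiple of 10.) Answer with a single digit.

Partial digits right→left: 1 0 5 8 0 5 3 9 9
Double every second digit counting from the check-digit position (so the 1st, 3rd, 5th, ... of the partial from the right).
  doubled (with −9 where >9): 2 1 0 6 9 → sum 18
  kept as-is: 0 8 5 9 → sum 22
Total = 18 + 22 = 40.
Check digit = (10 − (40 mod 10)) mod 10 = 0.

0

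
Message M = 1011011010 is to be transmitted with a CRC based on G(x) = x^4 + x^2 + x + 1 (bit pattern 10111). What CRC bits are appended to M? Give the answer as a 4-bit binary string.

1001

Append 4 zeros: 10110110100000. Divide by 10111 (XOR where the leading bit is 1):
  pos 0: 10110 XOR 10111 = 00001
  pos 4: 11101 XOR 10111 = 01010
  pos 5: 10100 XOR 10111 = 00011
  pos 8: 11000 XOR 10111 = 01111
  pos 9: 11110 XOR 10111 = 01001
Remainder (last 4 bits) = 1001. This is the CRC / FCS.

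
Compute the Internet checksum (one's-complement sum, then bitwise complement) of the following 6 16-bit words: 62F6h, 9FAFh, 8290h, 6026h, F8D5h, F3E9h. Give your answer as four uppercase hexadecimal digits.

One's-complement addition (fold any carry out of bit 15 back into bit 0):
  0x62F6 + 0x9FAF = 0x102A5 → wrap carry → 0x02A6
  0x02A6 + 0x8290 = 0x08536
  0x8536 + 0x6026 = 0x0E55C
  0xE55C + 0xF8D5 = 0x1DE31 → wrap carry → 0xDE32
  0xDE32 + 0xF3E9 = 0x1D21B → wrap carry → 0xD21C
One's-complement sum = 0xD21C.
Checksum = ~0xD21C & 0xFFFF = 0x2DE3.

2DE3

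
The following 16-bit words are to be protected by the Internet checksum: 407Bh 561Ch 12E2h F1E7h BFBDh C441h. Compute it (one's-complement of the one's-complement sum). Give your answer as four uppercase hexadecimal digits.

One's-complement addition (fold any carry out of bit 15 back into bit 0):
  0x407B + 0x561C = 0x09697
  0x9697 + 0x12E2 = 0x0A979
  0xA979 + 0xF1E7 = 0x19B60 → wrap carry → 0x9B61
  0x9B61 + 0xBFBD = 0x15B1E → wrap carry → 0x5B1F
  0x5B1F + 0xC441 = 0x11F60 → wrap carry → 0x1F61
One's-complement sum = 0x1F61.
Checksum = ~0x1F61 & 0xFFFF = 0xE09E.

E09E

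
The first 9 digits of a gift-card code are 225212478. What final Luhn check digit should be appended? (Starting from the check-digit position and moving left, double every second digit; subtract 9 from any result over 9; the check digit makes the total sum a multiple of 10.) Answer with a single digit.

Partial digits right→left: 8 7 4 2 1 2 5 2 2
Double every second digit counting from the check-digit position (so the 1st, 3rd, 5th, ... of the partial from the right).
  doubled (with −9 where >9): 7 8 2 1 4 → sum 22
  kept as-is: 7 2 2 2 → sum 13
Total = 22 + 13 = 35.
Check digit = (10 − (35 mod 10)) mod 10 = 5.

5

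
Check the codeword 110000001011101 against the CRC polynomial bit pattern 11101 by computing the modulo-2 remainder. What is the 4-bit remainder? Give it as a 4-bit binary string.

Modulo-2 division of 110000001011101 by 11101:
  pos 0: 11000 XOR 11101 = 00101
  pos 2: 10100 XOR 11101 = 01001
  pos 3: 10010 XOR 11101 = 01111
  pos 4: 11111 XOR 11101 = 00010
  pos 7: 10011 XOR 11101 = 01110
  pos 8: 11101 XOR 11101 = 00000
Remainder = 0001 (nonzero — an error is detected).

0001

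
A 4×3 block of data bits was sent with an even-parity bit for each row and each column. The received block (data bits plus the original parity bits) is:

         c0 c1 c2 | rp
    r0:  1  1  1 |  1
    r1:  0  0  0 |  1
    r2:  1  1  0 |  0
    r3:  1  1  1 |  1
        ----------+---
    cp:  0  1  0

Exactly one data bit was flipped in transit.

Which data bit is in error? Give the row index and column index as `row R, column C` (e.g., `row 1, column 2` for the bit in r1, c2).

Recompute each row's even parity and compare to rp:
  r0: data parity 1, sent rp 1 → ok
  r1: data parity 0, sent rp 1 → mismatch
  r2: data parity 0, sent rp 0 → ok
  r3: data parity 1, sent rp 1 → ok
Recompute each column's even parity and compare to cp:
  c0: data parity 1, sent cp 0 → mismatch
  c1: data parity 1, sent cp 1 → ok
  c2: data parity 0, sent cp 0 → ok
Exactly one row (r1) and one column (c0) fail → the flipped bit is at their intersection.

row 1, column 0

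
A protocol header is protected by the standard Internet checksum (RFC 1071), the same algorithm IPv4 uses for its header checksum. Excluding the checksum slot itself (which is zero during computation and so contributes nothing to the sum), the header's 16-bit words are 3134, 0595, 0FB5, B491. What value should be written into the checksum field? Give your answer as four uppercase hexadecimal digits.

One's-complement addition (fold any carry out of bit 15 back into bit 0):
  0x3134 + 0x0595 = 0x036C9
  0x36C9 + 0x0FB5 = 0x0467E
  0x467E + 0xB491 = 0x0FB0F
One's-complement sum = 0xFB0F.
Checksum = ~0xFB0F & 0xFFFF = 0x04F0.

04F0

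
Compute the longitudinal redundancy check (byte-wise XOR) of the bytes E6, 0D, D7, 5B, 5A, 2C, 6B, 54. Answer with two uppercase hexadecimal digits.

XOR the bytes together:
  start with 0xE6
  0xE6 ⊕ 0x0D = 0xEB
  0xEB ⊕ 0xD7 = 0x3C
  0x3C ⊕ 0x5B = 0x67
  0x67 ⊕ 0x5A = 0x3D
  0x3D ⊕ 0x2C = 0x11
  0x11 ⊕ 0x6B = 0x7A
  0x7A ⊕ 0x54 = 0x2E

2E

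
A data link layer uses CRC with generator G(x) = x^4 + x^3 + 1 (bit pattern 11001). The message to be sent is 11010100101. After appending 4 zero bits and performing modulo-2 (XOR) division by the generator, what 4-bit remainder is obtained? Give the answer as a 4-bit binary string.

Append 4 zeros: 110101001010000. Divide by 11001 (XOR where the leading bit is 1):
  pos 0: 11010 XOR 11001 = 00011
  pos 3: 11100 XOR 11001 = 00101
  pos 5: 10110 XOR 11001 = 01111
  pos 6: 11111 XOR 11001 = 00110
  pos 8: 11000 XOR 11001 = 00001
Remainder (last 4 bits) = 0100. This is the CRC / FCS.

0100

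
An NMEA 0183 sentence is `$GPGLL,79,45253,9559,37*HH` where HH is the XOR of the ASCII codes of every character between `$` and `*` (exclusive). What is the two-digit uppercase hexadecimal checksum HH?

XOR the ASCII codes of the payload characters:
  'G' = 0x47 → acc = 0x47
  'P' = 0x50 → acc = 0x17
  'G' = 0x47 → acc = 0x50
  'L' = 0x4C → acc = 0x1C
  'L' = 0x4C → acc = 0x50
  ',' = 0x2C → acc = 0x7C
  '7' = 0x37 → acc = 0x4B
  '9' = 0x39 → acc = 0x72
  ',' = 0x2C → acc = 0x5E
  '4' = 0x34 → acc = 0x6A
  '5' = 0x35 → acc = 0x5F
  '2' = 0x32 → acc = 0x6D
  '5' = 0x35 → acc = 0x58
  '3' = 0x33 → acc = 0x6B
  ',' = 0x2C → acc = 0x47
  '9' = 0x39 → acc = 0x7E
  '5' = 0x35 → acc = 0x4B
  '5' = 0x35 → acc = 0x7E
  '9' = 0x39 → acc = 0x47
  ',' = 0x2C → acc = 0x6B
  '3' = 0x33 → acc = 0x58
  '7' = 0x37 → acc = 0x6F
Checksum = 0x6F.

6F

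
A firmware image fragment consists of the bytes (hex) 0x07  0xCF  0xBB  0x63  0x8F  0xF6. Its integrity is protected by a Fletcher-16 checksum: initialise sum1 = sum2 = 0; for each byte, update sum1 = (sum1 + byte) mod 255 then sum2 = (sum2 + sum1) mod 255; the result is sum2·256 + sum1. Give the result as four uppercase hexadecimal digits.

Running sums (mod 255):
  after byte 0 (0x07): sum1=7, sum2=7
  after byte 1 (0xCF): sum1=214, sum2=221
  after byte 2 (0xBB): sum1=146, sum2=112
  after byte 3 (0x63): sum1=245, sum2=102
  after byte 4 (0x8F): sum1=133, sum2=235
  after byte 5 (0xF6): sum1=124, sum2=104
Checksum = sum2·256 + sum1 = 104·256 + 124 = 26748 = 0x687C.

687C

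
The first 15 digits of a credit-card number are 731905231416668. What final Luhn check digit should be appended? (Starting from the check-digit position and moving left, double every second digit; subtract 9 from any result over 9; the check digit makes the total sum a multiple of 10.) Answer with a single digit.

Partial digits right→left: 8 6 6 6 1 4 1 3 2 5 0 9 1 3 7
Double every second digit counting from the check-digit position (so the 1st, 3rd, 5th, ... of the partial from the right).
  doubled (with −9 where >9): 7 3 2 2 4 0 2 5 → sum 25
  kept as-is: 6 6 4 3 5 9 3 → sum 36
Total = 25 + 36 = 61.
Check digit = (10 − (61 mod 10)) mod 10 = 9.

9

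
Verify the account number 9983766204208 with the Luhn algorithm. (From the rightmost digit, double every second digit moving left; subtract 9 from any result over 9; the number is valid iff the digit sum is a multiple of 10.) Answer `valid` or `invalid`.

From the right, keep odd positions and double even positions (subtract 9 from any doubled value over 9):
  doubled (positions 2,4,...): 0 8 4 3 6 9 → sum 30
  kept (positions 1,3,...): 8 2 0 6 7 8 9 → sum 40
Total = 70.
70 mod 10 = 0, so the number is valid.

valid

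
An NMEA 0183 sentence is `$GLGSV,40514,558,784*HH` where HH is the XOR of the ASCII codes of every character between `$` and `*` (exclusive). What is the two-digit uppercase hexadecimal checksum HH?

52

XOR the ASCII codes of the payload characters:
  'G' = 0x47 → acc = 0x47
  'L' = 0x4C → acc = 0x0B
  'G' = 0x47 → acc = 0x4C
  'S' = 0x53 → acc = 0x1F
  'V' = 0x56 → acc = 0x49
  ',' = 0x2C → acc = 0x65
  '4' = 0x34 → acc = 0x51
  '0' = 0x30 → acc = 0x61
  '5' = 0x35 → acc = 0x54
  '1' = 0x31 → acc = 0x65
  '4' = 0x34 → acc = 0x51
  ',' = 0x2C → acc = 0x7D
  '5' = 0x35 → acc = 0x48
  '5' = 0x35 → acc = 0x7D
  '8' = 0x38 → acc = 0x45
  ',' = 0x2C → acc = 0x69
  '7' = 0x37 → acc = 0x5E
  '8' = 0x38 → acc = 0x66
  '4' = 0x34 → acc = 0x52
Checksum = 0x52.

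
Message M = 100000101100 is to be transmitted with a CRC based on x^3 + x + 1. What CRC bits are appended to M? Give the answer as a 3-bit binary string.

001

Append 3 zeros: 100000101100000. Divide by 1011 (XOR where the leading bit is 1):
  pos 0: 1000 XOR 1011 = 0011
  pos 2: 1100 XOR 1011 = 0111
  pos 3: 1111 XOR 1011 = 0100
  pos 4: 1000 XOR 1011 = 0011
  pos 6: 1111 XOR 1011 = 0100
  pos 7: 1000 XOR 1011 = 0011
  pos 9: 1100 XOR 1011 = 0111
  pos 10: 1110 XOR 1011 = 0101
  pos 11: 1010 XOR 1011 = 0001
Remainder (last 3 bits) = 001. This is the CRC / FCS.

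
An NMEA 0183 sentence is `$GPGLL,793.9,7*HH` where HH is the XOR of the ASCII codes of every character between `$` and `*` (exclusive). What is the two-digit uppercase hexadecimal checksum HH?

XOR the ASCII codes of the payload characters:
  'G' = 0x47 → acc = 0x47
  'P' = 0x50 → acc = 0x17
  'G' = 0x47 → acc = 0x50
  'L' = 0x4C → acc = 0x1C
  'L' = 0x4C → acc = 0x50
  ',' = 0x2C → acc = 0x7C
  '7' = 0x37 → acc = 0x4B
  '9' = 0x39 → acc = 0x72
  '3' = 0x33 → acc = 0x41
  '.' = 0x2E → acc = 0x6F
  '9' = 0x39 → acc = 0x56
  ',' = 0x2C → acc = 0x7A
  '7' = 0x37 → acc = 0x4D
Checksum = 0x4D.

4D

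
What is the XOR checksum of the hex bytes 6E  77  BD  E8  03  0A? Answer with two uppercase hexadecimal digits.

XOR the bytes together:
  start with 0x6E
  0x6E ⊕ 0x77 = 0x19
  0x19 ⊕ 0xBD = 0xA4
  0xA4 ⊕ 0xE8 = 0x4C
  0x4C ⊕ 0x03 = 0x4F
  0x4F ⊕ 0x0A = 0x45

45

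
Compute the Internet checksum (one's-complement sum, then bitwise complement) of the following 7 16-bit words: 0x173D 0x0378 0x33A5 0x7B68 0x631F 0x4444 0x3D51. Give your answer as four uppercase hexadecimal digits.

5188

One's-complement addition (fold any carry out of bit 15 back into bit 0):
  0x173D + 0x0378 = 0x01AB5
  0x1AB5 + 0x33A5 = 0x04E5A
  0x4E5A + 0x7B68 = 0x0C9C2
  0xC9C2 + 0x631F = 0x12CE1 → wrap carry → 0x2CE2
  0x2CE2 + 0x4444 = 0x07126
  0x7126 + 0x3D51 = 0x0AE77
One's-complement sum = 0xAE77.
Checksum = ~0xAE77 & 0xFFFF = 0x5188.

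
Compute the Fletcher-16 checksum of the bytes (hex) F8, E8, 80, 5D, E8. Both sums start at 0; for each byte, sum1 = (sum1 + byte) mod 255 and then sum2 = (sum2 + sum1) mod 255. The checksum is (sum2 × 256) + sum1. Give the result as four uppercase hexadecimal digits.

Running sums (mod 255):
  after byte 0 (F8): sum1=248, sum2=248
  after byte 1 (E8): sum1=225, sum2=218
  after byte 2 (80): sum1=98, sum2=61
  after byte 3 (5D): sum1=191, sum2=252
  after byte 4 (E8): sum1=168, sum2=165
Checksum = sum2·256 + sum1 = 165·256 + 168 = 42408 = 0xA5A8.

A5A8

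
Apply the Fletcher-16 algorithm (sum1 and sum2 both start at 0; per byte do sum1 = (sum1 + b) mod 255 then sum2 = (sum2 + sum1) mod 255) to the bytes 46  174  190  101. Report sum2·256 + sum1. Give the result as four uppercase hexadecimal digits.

Running sums (mod 255):
  after byte 0 (46): sum1=46, sum2=46
  after byte 1 (174): sum1=220, sum2=11
  after byte 2 (190): sum1=155, sum2=166
  after byte 3 (101): sum1=1, sum2=167
Checksum = sum2·256 + sum1 = 167·256 + 1 = 42753 = 0xA701.

A701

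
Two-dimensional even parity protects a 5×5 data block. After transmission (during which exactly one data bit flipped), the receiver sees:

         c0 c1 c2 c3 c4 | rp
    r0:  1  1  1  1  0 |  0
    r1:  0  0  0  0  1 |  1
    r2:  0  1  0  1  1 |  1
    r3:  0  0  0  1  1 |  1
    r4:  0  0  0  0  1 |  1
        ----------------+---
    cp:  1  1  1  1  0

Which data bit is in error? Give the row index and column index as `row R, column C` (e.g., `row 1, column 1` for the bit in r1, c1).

row 3, column 1

Recompute each row's even parity and compare to rp:
  r0: data parity 0, sent rp 0 → ok
  r1: data parity 1, sent rp 1 → ok
  r2: data parity 1, sent rp 1 → ok
  r3: data parity 0, sent rp 1 → mismatch
  r4: data parity 1, sent rp 1 → ok
Recompute each column's even parity and compare to cp:
  c0: data parity 1, sent cp 1 → ok
  c1: data parity 0, sent cp 1 → mismatch
  c2: data parity 1, sent cp 1 → ok
  c3: data parity 1, sent cp 1 → ok
  c4: data parity 0, sent cp 0 → ok
Exactly one row (r3) and one column (c1) fail → the flipped bit is at their intersection.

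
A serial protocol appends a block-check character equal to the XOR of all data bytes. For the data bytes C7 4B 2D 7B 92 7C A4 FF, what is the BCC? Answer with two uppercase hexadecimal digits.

XOR the bytes together:
  start with 0xC7
  0xC7 ⊕ 0x4B = 0x8C
  0x8C ⊕ 0x2D = 0xA1
  0xA1 ⊕ 0x7B = 0xDA
  0xDA ⊕ 0x92 = 0x48
  0x48 ⊕ 0x7C = 0x34
  0x34 ⊕ 0xA4 = 0x90
  0x90 ⊕ 0xFF = 0x6F

6F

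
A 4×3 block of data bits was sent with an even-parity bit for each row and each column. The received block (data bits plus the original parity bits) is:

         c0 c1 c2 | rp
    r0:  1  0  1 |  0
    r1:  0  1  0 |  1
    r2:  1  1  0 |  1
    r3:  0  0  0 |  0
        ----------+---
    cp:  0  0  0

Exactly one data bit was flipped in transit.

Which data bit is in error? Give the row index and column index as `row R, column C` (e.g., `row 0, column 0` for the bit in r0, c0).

Recompute each row's even parity and compare to rp:
  r0: data parity 0, sent rp 0 → ok
  r1: data parity 1, sent rp 1 → ok
  r2: data parity 0, sent rp 1 → mismatch
  r3: data parity 0, sent rp 0 → ok
Recompute each column's even parity and compare to cp:
  c0: data parity 0, sent cp 0 → ok
  c1: data parity 0, sent cp 0 → ok
  c2: data parity 1, sent cp 0 → mismatch
Exactly one row (r2) and one column (c2) fail → the flipped bit is at their intersection.

row 2, column 2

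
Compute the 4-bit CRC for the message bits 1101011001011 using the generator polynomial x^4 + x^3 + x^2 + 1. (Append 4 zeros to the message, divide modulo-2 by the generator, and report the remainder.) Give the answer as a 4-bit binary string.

0110

Append 4 zeros: 11010110010110000. Divide by 11101 (XOR where the leading bit is 1):
  pos 0: 11010 XOR 11101 = 00111
  pos 2: 11111 XOR 11101 = 00010
  pos 5: 10001 XOR 11101 = 01100
  pos 6: 11000 XOR 11101 = 00101
  pos 8: 10111 XOR 11101 = 01010
  pos 9: 10100 XOR 11101 = 01001
  pos 10: 10010 XOR 11101 = 01111
  pos 11: 11110 XOR 11101 = 00011
Remainder (last 4 bits) = 0110. This is the CRC / FCS.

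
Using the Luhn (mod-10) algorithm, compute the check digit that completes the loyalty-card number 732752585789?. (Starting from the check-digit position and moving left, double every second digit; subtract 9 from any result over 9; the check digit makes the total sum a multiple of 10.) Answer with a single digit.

2

Partial digits right→left: 9 8 7 5 8 5 2 5 7 2 3 7
Double every second digit counting from the check-digit position (so the 1st, 3rd, 5th, ... of the partial from the right).
  doubled (with −9 where >9): 9 5 7 4 5 6 → sum 36
  kept as-is: 8 5 5 5 2 7 → sum 32
Total = 36 + 32 = 68.
Check digit = (10 − (68 mod 10)) mod 10 = 2.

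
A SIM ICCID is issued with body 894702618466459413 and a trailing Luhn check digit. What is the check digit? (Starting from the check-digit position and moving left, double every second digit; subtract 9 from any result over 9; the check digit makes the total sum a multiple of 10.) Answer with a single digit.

8

Partial digits right→left: 3 1 4 9 5 4 6 6 4 8 1 6 2 0 7 4 9 8
Double every second digit counting from the check-digit position (so the 1st, 3rd, 5th, ... of the partial from the right).
  doubled (with −9 where >9): 6 8 1 3 8 2 4 5 9 → sum 46
  kept as-is: 1 9 4 6 8 6 0 4 8 → sum 46
Total = 46 + 46 = 92.
Check digit = (10 − (92 mod 10)) mod 10 = 8.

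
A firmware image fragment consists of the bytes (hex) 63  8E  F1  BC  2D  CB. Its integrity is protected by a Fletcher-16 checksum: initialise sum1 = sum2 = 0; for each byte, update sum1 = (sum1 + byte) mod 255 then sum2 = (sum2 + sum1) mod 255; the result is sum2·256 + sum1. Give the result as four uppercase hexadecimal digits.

4199

Running sums (mod 255):
  after byte 0 (63): sum1=99, sum2=99
  after byte 1 (8E): sum1=241, sum2=85
  after byte 2 (F1): sum1=227, sum2=57
  after byte 3 (BC): sum1=160, sum2=217
  after byte 4 (2D): sum1=205, sum2=167
  after byte 5 (CB): sum1=153, sum2=65
Checksum = sum2·256 + sum1 = 65·256 + 153 = 16793 = 0x4199.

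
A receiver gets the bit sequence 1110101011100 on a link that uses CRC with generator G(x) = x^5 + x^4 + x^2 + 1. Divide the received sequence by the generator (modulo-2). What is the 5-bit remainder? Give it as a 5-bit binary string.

00000

Modulo-2 division of 1110101011100 by 110101:
  pos 0: 111010 XOR 110101 = 001111
  pos 2: 111110 XOR 110101 = 001011
  pos 4: 101111 XOR 110101 = 011010
  pos 5: 110101 XOR 110101 = 000000
Remainder = 00000 (zero — the frame passes the CRC check).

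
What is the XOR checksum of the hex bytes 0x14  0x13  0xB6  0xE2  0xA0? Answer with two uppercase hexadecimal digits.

XOR the bytes together:
  start with 0x14
  0x14 ⊕ 0x13 = 0x07
  0x07 ⊕ 0xB6 = 0xB1
  0xB1 ⊕ 0xE2 = 0x53
  0x53 ⊕ 0xA0 = 0xF3

F3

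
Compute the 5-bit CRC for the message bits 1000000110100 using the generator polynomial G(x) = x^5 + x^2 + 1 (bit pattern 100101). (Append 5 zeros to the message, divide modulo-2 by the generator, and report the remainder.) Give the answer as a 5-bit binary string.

Append 5 zeros: 100000011010000000. Divide by 100101 (XOR where the leading bit is 1):
  pos 0: 100000 XOR 100101 = 000101
  pos 3: 101011 XOR 100101 = 001110
  pos 5: 111001 XOR 100101 = 011100
  pos 6: 111000 XOR 100101 = 011101
  pos 7: 111010 XOR 100101 = 011111
  pos 8: 111110 XOR 100101 = 011011
  pos 9: 110110 XOR 100101 = 010011
  pos 10: 100110 XOR 100101 = 000011
Remainder (last 5 bits) = 01100. This is the CRC / FCS.

01100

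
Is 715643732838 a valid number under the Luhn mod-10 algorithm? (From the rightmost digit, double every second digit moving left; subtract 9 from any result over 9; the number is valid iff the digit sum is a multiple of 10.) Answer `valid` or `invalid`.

From the right, keep odd positions and double even positions (subtract 9 from any doubled value over 9):
  doubled (positions 2,4,...): 6 4 5 8 1 5 → sum 29
  kept (positions 1,3,...): 8 8 3 3 6 1 → sum 29
Total = 58.
58 mod 10 = 8, so the number is invalid.

invalid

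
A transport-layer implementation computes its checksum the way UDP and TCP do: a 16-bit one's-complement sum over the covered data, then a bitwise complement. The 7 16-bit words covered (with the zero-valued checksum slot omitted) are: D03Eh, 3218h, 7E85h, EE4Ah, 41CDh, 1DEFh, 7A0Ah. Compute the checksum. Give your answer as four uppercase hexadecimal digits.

One's-complement addition (fold any carry out of bit 15 back into bit 0):
  0xD03E + 0x3218 = 0x10256 → wrap carry → 0x0257
  0x0257 + 0x7E85 = 0x080DC
  0x80DC + 0xEE4A = 0x16F26 → wrap carry → 0x6F27
  0x6F27 + 0x41CD = 0x0B0F4
  0xB0F4 + 0x1DEF = 0x0CEE3
  0xCEE3 + 0x7A0A = 0x148ED → wrap carry → 0x48EE
One's-complement sum = 0x48EE.
Checksum = ~0x48EE & 0xFFFF = 0xB711.

B711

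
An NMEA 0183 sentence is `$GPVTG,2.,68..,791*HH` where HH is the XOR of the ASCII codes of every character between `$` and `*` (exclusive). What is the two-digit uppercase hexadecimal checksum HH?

53

XOR the ASCII codes of the payload characters:
  'G' = 0x47 → acc = 0x47
  'P' = 0x50 → acc = 0x17
  'V' = 0x56 → acc = 0x41
  'T' = 0x54 → acc = 0x15
  'G' = 0x47 → acc = 0x52
  ',' = 0x2C → acc = 0x7E
  '2' = 0x32 → acc = 0x4C
  '.' = 0x2E → acc = 0x62
  ',' = 0x2C → acc = 0x4E
  '6' = 0x36 → acc = 0x78
  '8' = 0x38 → acc = 0x40
  '.' = 0x2E → acc = 0x6E
  '.' = 0x2E → acc = 0x40
  ',' = 0x2C → acc = 0x6C
  '7' = 0x37 → acc = 0x5B
  '9' = 0x39 → acc = 0x62
  '1' = 0x31 → acc = 0x53
Checksum = 0x53.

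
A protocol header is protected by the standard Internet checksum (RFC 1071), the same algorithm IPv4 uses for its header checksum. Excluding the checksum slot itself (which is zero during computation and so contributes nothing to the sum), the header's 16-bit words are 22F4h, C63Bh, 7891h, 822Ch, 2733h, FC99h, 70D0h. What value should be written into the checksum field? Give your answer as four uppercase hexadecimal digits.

One's-complement addition (fold any carry out of bit 15 back into bit 0):
  0x22F4 + 0xC63B = 0x0E92F
  0xE92F + 0x7891 = 0x161C0 → wrap carry → 0x61C1
  0x61C1 + 0x822C = 0x0E3ED
  0xE3ED + 0x2733 = 0x10B20 → wrap carry → 0x0B21
  0x0B21 + 0xFC99 = 0x107BA → wrap carry → 0x07BB
  0x07BB + 0x70D0 = 0x0788B
One's-complement sum = 0x788B.
Checksum = ~0x788B & 0xFFFF = 0x8774.

8774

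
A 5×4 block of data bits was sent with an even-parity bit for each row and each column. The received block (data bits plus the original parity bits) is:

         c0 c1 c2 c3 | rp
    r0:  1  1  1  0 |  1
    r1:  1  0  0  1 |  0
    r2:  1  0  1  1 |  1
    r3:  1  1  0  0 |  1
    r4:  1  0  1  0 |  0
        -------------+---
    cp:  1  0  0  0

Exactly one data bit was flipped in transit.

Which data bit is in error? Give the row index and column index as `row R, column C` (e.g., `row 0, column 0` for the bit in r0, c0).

row 3, column 2

Recompute each row's even parity and compare to rp:
  r0: data parity 1, sent rp 1 → ok
  r1: data parity 0, sent rp 0 → ok
  r2: data parity 1, sent rp 1 → ok
  r3: data parity 0, sent rp 1 → mismatch
  r4: data parity 0, sent rp 0 → ok
Recompute each column's even parity and compare to cp:
  c0: data parity 1, sent cp 1 → ok
  c1: data parity 0, sent cp 0 → ok
  c2: data parity 1, sent cp 0 → mismatch
  c3: data parity 0, sent cp 0 → ok
Exactly one row (r3) and one column (c2) fail → the flipped bit is at their intersection.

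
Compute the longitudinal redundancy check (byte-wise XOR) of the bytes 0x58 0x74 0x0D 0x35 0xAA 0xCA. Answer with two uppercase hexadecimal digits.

XOR the bytes together:
  start with 0x58
  0x58 ⊕ 0x74 = 0x2C
  0x2C ⊕ 0x0D = 0x21
  0x21 ⊕ 0x35 = 0x14
  0x14 ⊕ 0xAA = 0xBE
  0xBE ⊕ 0xCA = 0x74

74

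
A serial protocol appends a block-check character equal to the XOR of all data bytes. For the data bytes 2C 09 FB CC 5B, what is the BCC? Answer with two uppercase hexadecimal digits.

49

XOR the bytes together:
  start with 0x2C
  0x2C ⊕ 0x09 = 0x25
  0x25 ⊕ 0xFB = 0xDE
  0xDE ⊕ 0xCC = 0x12
  0x12 ⊕ 0x5B = 0x49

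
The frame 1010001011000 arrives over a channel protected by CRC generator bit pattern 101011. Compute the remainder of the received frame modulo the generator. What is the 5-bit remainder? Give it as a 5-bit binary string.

Modulo-2 division of 1010001011000 by 101011:
  pos 0: 101000 XOR 101011 = 000011
  pos 4: 111011 XOR 101011 = 010000
  pos 5: 100000 XOR 101011 = 001011
  pos 7: 101100 XOR 101011 = 000111
Remainder = 00111 (nonzero — an error is detected).

00111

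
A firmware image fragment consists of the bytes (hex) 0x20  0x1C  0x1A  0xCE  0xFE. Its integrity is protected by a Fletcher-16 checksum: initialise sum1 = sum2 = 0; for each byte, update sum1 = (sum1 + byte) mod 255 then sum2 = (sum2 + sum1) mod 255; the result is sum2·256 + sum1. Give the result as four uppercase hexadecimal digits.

FB24

Running sums (mod 255):
  after byte 0 (0x20): sum1=32, sum2=32
  after byte 1 (0x1C): sum1=60, sum2=92
  after byte 2 (0x1A): sum1=86, sum2=178
  after byte 3 (0xCE): sum1=37, sum2=215
  after byte 4 (0xFE): sum1=36, sum2=251
Checksum = sum2·256 + sum1 = 251·256 + 36 = 64292 = 0xFB24.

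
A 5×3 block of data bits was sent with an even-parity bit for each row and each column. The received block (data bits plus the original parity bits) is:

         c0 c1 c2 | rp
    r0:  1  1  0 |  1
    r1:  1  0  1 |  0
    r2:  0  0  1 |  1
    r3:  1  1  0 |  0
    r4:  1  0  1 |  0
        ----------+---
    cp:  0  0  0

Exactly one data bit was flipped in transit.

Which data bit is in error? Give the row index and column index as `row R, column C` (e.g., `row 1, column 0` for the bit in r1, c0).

Recompute each row's even parity and compare to rp:
  r0: data parity 0, sent rp 1 → mismatch
  r1: data parity 0, sent rp 0 → ok
  r2: data parity 1, sent rp 1 → ok
  r3: data parity 0, sent rp 0 → ok
  r4: data parity 0, sent rp 0 → ok
Recompute each column's even parity and compare to cp:
  c0: data parity 0, sent cp 0 → ok
  c1: data parity 0, sent cp 0 → ok
  c2: data parity 1, sent cp 0 → mismatch
Exactly one row (r0) and one column (c2) fail → the flipped bit is at their intersection.

row 0, column 2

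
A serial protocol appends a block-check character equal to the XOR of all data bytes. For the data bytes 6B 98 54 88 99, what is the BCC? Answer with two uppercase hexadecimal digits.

XOR the bytes together:
  start with 0x6B
  0x6B ⊕ 0x98 = 0xF3
  0xF3 ⊕ 0x54 = 0xA7
  0xA7 ⊕ 0x88 = 0x2F
  0x2F ⊕ 0x99 = 0xB6

B6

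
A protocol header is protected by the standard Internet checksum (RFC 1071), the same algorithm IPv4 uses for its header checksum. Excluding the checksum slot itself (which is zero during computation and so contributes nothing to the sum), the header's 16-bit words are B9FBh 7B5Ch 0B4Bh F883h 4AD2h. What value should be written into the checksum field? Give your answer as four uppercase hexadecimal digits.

One's-complement addition (fold any carry out of bit 15 back into bit 0):
  0xB9FB + 0x7B5C = 0x13557 → wrap carry → 0x3558
  0x3558 + 0x0B4B = 0x040A3
  0x40A3 + 0xF883 = 0x13926 → wrap carry → 0x3927
  0x3927 + 0x4AD2 = 0x083F9
One's-complement sum = 0x83F9.
Checksum = ~0x83F9 & 0xFFFF = 0x7C06.

7C06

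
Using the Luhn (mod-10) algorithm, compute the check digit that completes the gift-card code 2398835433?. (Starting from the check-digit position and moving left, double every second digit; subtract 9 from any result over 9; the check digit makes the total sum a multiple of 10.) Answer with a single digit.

0

Partial digits right→left: 3 3 4 5 3 8 8 9 3 2
Double every second digit counting from the check-digit position (so the 1st, 3rd, 5th, ... of the partial from the right).
  doubled (with −9 where >9): 6 8 6 7 6 → sum 33
  kept as-is: 3 5 8 9 2 → sum 27
Total = 33 + 27 = 60.
Check digit = (10 − (60 mod 10)) mod 10 = 0.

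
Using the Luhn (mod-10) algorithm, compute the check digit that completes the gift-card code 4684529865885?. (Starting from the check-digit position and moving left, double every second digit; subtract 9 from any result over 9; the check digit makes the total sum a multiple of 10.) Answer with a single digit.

Partial digits right→left: 5 8 8 5 6 8 9 2 5 4 8 6 4
Double every second digit counting from the check-digit position (so the 1st, 3rd, 5th, ... of the partial from the right).
  doubled (with −9 where >9): 1 7 3 9 1 7 8 → sum 36
  kept as-is: 8 5 8 2 4 6 → sum 33
Total = 36 + 33 = 69.
Check digit = (10 − (69 mod 10)) mod 10 = 1.

1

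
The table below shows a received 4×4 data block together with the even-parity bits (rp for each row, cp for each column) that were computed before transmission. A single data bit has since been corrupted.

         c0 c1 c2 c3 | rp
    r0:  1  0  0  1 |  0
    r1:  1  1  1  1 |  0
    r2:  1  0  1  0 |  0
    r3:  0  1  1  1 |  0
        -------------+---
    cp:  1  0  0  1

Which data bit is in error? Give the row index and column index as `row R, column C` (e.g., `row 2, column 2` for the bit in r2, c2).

Recompute each row's even parity and compare to rp:
  r0: data parity 0, sent rp 0 → ok
  r1: data parity 0, sent rp 0 → ok
  r2: data parity 0, sent rp 0 → ok
  r3: data parity 1, sent rp 0 → mismatch
Recompute each column's even parity and compare to cp:
  c0: data parity 1, sent cp 1 → ok
  c1: data parity 0, sent cp 0 → ok
  c2: data parity 1, sent cp 0 → mismatch
  c3: data parity 1, sent cp 1 → ok
Exactly one row (r3) and one column (c2) fail → the flipped bit is at their intersection.

row 3, column 2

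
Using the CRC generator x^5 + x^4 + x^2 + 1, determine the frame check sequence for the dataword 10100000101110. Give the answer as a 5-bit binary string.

01111

Append 5 zeros: 1010000010111000000. Divide by 110101 (XOR where the leading bit is 1):
  pos 0: 101000 XOR 110101 = 011101
  pos 1: 111010 XOR 110101 = 001111
  pos 3: 111101 XOR 110101 = 001000
  pos 5: 100001 XOR 110101 = 010100
  pos 6: 101001 XOR 110101 = 011100
  pos 7: 111001 XOR 110101 = 001100
  pos 9: 110000 XOR 110101 = 000101
  pos 12: 101000 XOR 110101 = 011101
  pos 13: 111010 XOR 110101 = 001111
Remainder (last 5 bits) = 01111. This is the CRC / FCS.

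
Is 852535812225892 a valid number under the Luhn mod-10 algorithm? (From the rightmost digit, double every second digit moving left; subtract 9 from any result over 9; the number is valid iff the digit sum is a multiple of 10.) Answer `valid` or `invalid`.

invalid

From the right, keep odd positions and double even positions (subtract 9 from any doubled value over 9):
  doubled (positions 2,4,...): 9 1 4 2 1 1 1 → sum 19
  kept (positions 1,3,...): 2 8 2 2 8 3 2 8 → sum 35
Total = 54.
54 mod 10 = 4, so the number is invalid.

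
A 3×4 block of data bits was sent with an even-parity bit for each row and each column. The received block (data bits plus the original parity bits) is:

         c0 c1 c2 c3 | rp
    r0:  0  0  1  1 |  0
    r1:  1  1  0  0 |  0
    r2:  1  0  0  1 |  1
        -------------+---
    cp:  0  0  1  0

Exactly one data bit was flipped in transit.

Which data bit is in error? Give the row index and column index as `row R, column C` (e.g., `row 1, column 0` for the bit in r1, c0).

Recompute each row's even parity and compare to rp:
  r0: data parity 0, sent rp 0 → ok
  r1: data parity 0, sent rp 0 → ok
  r2: data parity 0, sent rp 1 → mismatch
Recompute each column's even parity and compare to cp:
  c0: data parity 0, sent cp 0 → ok
  c1: data parity 1, sent cp 0 → mismatch
  c2: data parity 1, sent cp 1 → ok
  c3: data parity 0, sent cp 0 → ok
Exactly one row (r2) and one column (c1) fail → the flipped bit is at their intersection.

row 2, column 1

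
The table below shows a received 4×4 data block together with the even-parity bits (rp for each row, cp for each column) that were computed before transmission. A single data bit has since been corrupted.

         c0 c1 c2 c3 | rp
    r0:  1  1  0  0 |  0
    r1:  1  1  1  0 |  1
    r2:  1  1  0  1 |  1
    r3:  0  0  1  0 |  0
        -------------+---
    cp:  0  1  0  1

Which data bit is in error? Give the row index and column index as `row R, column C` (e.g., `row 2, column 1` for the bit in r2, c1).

Recompute each row's even parity and compare to rp:
  r0: data parity 0, sent rp 0 → ok
  r1: data parity 1, sent rp 1 → ok
  r2: data parity 1, sent rp 1 → ok
  r3: data parity 1, sent rp 0 → mismatch
Recompute each column's even parity and compare to cp:
  c0: data parity 1, sent cp 0 → mismatch
  c1: data parity 1, sent cp 1 → ok
  c2: data parity 0, sent cp 0 → ok
  c3: data parity 1, sent cp 1 → ok
Exactly one row (r3) and one column (c0) fail → the flipped bit is at their intersection.

row 3, column 0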